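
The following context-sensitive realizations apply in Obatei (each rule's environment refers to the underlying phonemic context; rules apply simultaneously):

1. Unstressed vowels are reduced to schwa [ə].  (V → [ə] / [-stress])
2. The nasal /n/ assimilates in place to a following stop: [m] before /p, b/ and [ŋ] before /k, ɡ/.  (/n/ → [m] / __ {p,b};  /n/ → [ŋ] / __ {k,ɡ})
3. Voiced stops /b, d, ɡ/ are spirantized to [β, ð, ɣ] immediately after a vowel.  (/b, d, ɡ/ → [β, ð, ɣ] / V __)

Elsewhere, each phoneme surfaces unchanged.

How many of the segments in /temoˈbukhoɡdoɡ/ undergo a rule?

Segments that undergo a rule: /e/ → [ə] (rule 1); /o/ → [ə] (rule 1); /b/ → [β] (rule 3); /o/ → [ə] (rule 1); /ɡ/ → [ɣ] (rule 3); /o/ → [ə] (rule 1); /ɡ/ → [ɣ] (rule 3).
All other segments surface unchanged.

7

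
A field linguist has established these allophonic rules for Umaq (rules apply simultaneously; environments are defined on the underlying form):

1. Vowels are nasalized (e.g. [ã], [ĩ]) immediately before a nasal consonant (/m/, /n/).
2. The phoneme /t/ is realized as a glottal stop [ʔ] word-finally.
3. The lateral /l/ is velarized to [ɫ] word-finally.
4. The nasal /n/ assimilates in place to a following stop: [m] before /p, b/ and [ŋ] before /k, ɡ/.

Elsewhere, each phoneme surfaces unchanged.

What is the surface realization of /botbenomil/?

[botbẽnõmiɫ]

/b/ stays [b].
/o/ (between /b/ and /t/) is in the target of rule 1 but the environment (before a nasal consonant) is not met → [o].
/t/ (between /o/ and /b/): rule 2 targets it, but not word-finally → unchanged [t].
/b/ stays [b].
Rule 1 applies to /e/ (between /b/ and /n/: before a nasal consonant) → [ẽ].
/n/ (between /e/ and /o/): rule 4 targets it, but not before a labial or velar stop → unchanged [n].
/o/ (between /n/ and /m/) occurs before a nasal consonant → [õ] by rule 1.
/m/ (between /o/ and /i/): no rule targets it → [m].
/i/ — between /m/ and /l/; rule 1 does not apply here → [i].
/l/ meets the environment for rule 3 (word-finally) → [ɫ].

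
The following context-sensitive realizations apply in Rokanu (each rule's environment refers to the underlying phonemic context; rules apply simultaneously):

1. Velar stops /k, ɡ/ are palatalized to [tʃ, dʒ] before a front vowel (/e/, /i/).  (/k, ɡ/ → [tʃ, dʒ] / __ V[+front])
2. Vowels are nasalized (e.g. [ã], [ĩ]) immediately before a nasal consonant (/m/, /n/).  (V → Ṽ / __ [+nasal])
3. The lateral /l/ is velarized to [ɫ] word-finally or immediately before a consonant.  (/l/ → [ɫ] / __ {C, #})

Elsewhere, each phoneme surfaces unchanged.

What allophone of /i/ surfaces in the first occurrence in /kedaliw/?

/i/ (between /l/ and /w/) is in the target of rule 2 but the environment (before a nasal consonant) is not met → [i].

[i]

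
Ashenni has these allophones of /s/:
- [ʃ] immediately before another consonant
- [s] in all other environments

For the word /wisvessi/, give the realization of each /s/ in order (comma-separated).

[ʃ], [ʃ], [s]

Occurrence 1 (position 3): immediately before another consonant → [ʃ].
Occurrence 2 (position 6): immediately before another consonant → [ʃ].
Occurrence 3 (position 7): no conditioning environment matches → elsewhere allophone [s].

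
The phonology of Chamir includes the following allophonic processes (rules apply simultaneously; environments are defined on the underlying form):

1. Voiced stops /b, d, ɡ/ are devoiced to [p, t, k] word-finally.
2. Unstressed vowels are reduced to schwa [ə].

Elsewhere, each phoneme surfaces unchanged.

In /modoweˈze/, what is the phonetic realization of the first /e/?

[ə]

Rule 2 applies to /e/ (between /w/ and /z/: in an unstressed syllable) → [ə].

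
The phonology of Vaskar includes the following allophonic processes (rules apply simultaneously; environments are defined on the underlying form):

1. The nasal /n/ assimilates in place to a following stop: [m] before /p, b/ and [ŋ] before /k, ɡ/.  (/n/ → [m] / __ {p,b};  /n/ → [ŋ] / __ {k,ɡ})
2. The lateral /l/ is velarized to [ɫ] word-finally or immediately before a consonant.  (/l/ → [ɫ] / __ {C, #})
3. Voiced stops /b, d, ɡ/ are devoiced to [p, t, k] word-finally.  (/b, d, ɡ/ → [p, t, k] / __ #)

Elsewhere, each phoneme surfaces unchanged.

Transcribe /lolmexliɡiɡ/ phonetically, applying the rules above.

[loɫmexliɡik]

/l/ (word-initial) is in the target of rule 2 but the environment (word-finally or immediately before a consonant) is not met → [l].
/o/ — not in any rule's target class → [o].
/l/ (between /o/ and /m/): word-finally or immediately before a consonant, so rule 2 applies → [ɫ].
/m/ — not in any rule's target class → [m].
/e/ (between /m/ and /x/): no rule targets it → [e].
/x/ (between /e/ and /l/): no rule targets it → [x].
/l/ (between /x/ and /i/) is in the target of rule 2 but the environment (word-finally or immediately before a consonant) is not met → [l].
/i/ (between /l/ and /ɡ/): no rule targets it → [i].
/ɡ/ (between /i/ and /i/) is in the target of rule 3 but the environment (word-finally) is not met → [ɡ].
/i/ (between /ɡ/ and /ɡ/) is unaffected → [i].
/ɡ/ meets the environment for rule 3 (word-finally) → [k].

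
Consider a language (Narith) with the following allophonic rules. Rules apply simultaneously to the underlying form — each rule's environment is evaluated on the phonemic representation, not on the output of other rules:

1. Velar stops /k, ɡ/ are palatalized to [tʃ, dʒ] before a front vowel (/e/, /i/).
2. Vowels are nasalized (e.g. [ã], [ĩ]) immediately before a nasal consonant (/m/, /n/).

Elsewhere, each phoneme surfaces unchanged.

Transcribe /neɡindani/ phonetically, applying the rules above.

/n/ — not in any rule's target class → [n].
/e/ (between /n/ and /ɡ/): rule 2 targets it, but not before a nasal consonant → unchanged [e].
/ɡ/ (between /e/ and /i/): before a front vowel, so rule 1 applies → [dʒ].
/i/ meets the environment for rule 2 (before a nasal consonant) → [ĩ].
/n/ (between /i/ and /d/): no rule targets it → [n].
/d/ stays [d].
/a/ — between /d/ and /n/, before a nasal consonant — surfaces as [ã] (rule 2).
/n/ stays [n].
/i/ (word-final) fails the environment for rule 2, so it stays [i].

[nedʒĩndãni]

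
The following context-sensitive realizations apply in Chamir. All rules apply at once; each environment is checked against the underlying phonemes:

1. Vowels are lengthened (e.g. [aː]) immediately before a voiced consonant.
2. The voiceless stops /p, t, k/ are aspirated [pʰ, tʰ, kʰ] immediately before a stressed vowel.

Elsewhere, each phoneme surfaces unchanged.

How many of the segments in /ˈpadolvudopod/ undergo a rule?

5

Segments that undergo a rule: /p/ → [pʰ] (rule 2); /a/ → [aː] (rule 1); /o/ → [oː] (rule 1); /u/ → [uː] (rule 1); /o/ → [oː] (rule 1).
All other segments surface unchanged.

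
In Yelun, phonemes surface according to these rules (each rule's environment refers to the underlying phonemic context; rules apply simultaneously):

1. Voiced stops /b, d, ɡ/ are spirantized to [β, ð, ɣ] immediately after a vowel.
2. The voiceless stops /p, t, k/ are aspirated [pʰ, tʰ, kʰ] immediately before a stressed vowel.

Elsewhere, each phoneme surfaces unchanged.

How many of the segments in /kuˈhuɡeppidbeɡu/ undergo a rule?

Segments that undergo a rule: /ɡ/ → [ɣ] (rule 1); /d/ → [ð] (rule 1); /ɡ/ → [ɣ] (rule 1).
All other segments surface unchanged.

3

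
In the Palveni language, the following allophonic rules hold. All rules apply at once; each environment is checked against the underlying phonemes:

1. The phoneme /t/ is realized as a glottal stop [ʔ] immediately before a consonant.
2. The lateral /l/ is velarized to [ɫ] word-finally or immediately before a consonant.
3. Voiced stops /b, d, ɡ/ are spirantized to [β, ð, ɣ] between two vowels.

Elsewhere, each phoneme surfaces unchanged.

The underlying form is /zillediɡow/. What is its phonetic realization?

/l/ (between /i/ and /l/) occurs word-finally or immediately before a consonant → [ɫ] by rule 2.
/l/ — between /l/ and /e/; rule 2 does not apply here → [l].
/d/ — between /e/ and /i/, between two vowels — surfaces as [ð] (rule 3).
Rule 3 applies to /ɡ/ (between /i/ and /o/: between two vowels) → [ɣ].

[ziɫleðiɣow]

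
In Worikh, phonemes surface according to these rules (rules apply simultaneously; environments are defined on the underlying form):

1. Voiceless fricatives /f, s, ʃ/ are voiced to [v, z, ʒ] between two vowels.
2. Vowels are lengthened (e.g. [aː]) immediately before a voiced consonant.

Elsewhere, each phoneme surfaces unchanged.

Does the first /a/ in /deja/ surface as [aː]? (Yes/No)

No

/a/ — word-final; rule 2 does not apply here → [a].
The actual realization is [a], not [aː].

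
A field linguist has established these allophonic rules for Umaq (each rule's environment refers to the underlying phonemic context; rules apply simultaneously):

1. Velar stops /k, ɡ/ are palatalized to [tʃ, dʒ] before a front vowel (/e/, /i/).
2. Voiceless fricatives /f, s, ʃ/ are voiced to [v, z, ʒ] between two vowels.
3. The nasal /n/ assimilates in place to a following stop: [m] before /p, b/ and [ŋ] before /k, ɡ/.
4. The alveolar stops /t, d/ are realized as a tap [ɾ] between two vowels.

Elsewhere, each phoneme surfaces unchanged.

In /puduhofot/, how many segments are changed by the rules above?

Segments that undergo a rule: /d/ → [ɾ] (rule 4); /f/ → [v] (rule 2).
All other segments surface unchanged.

2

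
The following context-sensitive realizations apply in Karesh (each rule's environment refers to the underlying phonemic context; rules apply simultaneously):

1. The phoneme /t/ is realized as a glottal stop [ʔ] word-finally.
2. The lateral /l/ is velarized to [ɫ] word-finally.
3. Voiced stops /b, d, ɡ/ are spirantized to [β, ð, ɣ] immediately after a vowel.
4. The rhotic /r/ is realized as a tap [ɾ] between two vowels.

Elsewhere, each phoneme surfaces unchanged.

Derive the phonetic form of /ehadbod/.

/e/ stays [e].
/h/ (between /e/ and /a/): no rule targets it → [h].
/a/ (between /h/ and /d/) is unaffected → [a].
Rule 3 applies to /d/ (between /a/ and /b/: immediately after a vowel) → [ð].
/b/ (between /d/ and /o/) is in the target of rule 3 but the environment (immediately after a vowel) is not met → [b].
/o/ (between /b/ and /d/) is unaffected → [o].
/d/ — word-final, immediately after a vowel — surfaces as [ð] (rule 3).

[ehaðboð]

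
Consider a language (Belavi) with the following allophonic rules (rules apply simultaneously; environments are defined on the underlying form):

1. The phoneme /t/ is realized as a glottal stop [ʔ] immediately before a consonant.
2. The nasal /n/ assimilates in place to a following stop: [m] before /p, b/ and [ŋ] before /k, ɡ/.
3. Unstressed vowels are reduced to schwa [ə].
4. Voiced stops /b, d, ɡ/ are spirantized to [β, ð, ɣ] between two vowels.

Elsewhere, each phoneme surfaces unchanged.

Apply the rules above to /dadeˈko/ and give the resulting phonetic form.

/d/ (word-initial) is in the target of rule 4 but the environment (between two vowels) is not met → [d].
/a/ meets the environment for rule 3 (in an unstressed syllable) → [ə].
/d/ (between /a/ and /e/) occurs between two vowels → [ð] by rule 4.
/e/ (between /d/ and /k/): in an unstressed syllable, so rule 3 applies → [ə].
/k/ stays [k].
/o/ (word-final) fails the environment for rule 3, so it stays [o].

[dəðəˈko]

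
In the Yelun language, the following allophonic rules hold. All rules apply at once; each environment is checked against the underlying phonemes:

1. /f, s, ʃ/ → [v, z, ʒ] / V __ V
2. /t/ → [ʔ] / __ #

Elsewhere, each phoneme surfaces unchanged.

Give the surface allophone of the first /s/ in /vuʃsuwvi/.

/s/ (between /ʃ/ and /u/) fails the environment for rule 1, so it stays [s].

[s]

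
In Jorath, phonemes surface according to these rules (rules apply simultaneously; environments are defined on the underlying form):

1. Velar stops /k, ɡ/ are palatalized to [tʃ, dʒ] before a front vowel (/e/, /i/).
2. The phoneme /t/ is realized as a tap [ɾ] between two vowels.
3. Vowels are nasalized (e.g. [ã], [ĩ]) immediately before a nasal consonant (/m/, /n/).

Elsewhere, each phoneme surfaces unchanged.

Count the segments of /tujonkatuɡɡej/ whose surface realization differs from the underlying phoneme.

Segments that undergo a rule: /o/ → [õ] (rule 3); /t/ → [ɾ] (rule 2); /ɡ/ → [dʒ] (rule 1).
All other segments surface unchanged.

3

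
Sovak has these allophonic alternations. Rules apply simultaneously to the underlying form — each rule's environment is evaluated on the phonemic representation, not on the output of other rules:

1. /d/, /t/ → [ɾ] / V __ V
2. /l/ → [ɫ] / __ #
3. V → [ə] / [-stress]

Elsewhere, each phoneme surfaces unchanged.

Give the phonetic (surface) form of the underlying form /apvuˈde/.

[əpvəˈɾe]

Rule 3 applies to /a/ (word-initial: in an unstressed syllable) → [ə].
/p/ — not in any rule's target class → [p].
/v/ (between /p/ and /u/) is unaffected → [v].
/u/ (between /v/ and /d/): in an unstressed syllable, so rule 3 applies → [ə].
/d/ meets the environment for rule 1 (between two vowels) → [ɾ].
/e/ (word-final) is in the target of rule 3 but the environment (in an unstressed syllable) is not met → [e].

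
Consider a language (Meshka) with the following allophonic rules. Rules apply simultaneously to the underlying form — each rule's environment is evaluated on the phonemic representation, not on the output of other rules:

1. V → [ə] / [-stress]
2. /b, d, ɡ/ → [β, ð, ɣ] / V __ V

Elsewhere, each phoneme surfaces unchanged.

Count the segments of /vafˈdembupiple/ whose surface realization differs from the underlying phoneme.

Segments that undergo a rule: /a/ → [ə] (rule 1); /u/ → [ə] (rule 1); /i/ → [ə] (rule 1); /e/ → [ə] (rule 1).
All other segments surface unchanged.

4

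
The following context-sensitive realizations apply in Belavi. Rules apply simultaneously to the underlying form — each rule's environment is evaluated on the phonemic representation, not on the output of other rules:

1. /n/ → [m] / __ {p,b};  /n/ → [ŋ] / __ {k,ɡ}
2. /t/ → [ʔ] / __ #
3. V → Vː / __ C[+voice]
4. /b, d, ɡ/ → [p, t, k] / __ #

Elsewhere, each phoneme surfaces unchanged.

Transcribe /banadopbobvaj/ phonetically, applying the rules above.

[baːnaːdopboːbvaːj]

/b/ (word-initial): rule 4 targets it, but not word-finally → unchanged [b].
/a/ — between /b/ and /n/, before a voiced consonant — surfaces as [aː] (rule 3).
/n/ (between /a/ and /a/) fails the environment for rule 1, so it stays [n].
/a/ — between /n/ and /d/, before a voiced consonant — surfaces as [aː] (rule 3).
/d/ (between /a/ and /o/): rule 4 targets it, but not word-finally → unchanged [d].
/o/ (between /d/ and /p/) is in the target of rule 3 but the environment (before a voiced consonant) is not met → [o].
/p/ (between /o/ and /b/): no rule targets it → [p].
/b/ (between /p/ and /o/) is in the target of rule 4 but the environment (word-finally) is not met → [b].
/o/ (between /b/ and /b/) occurs before a voiced consonant → [oː] by rule 3.
/b/ (between /o/ and /v/) is in the target of rule 4 but the environment (word-finally) is not met → [b].
/v/ (between /b/ and /a/) is unaffected → [v].
/a/ (between /v/ and /j/): before a voiced consonant, so rule 3 applies → [aː].
/j/ stays [j].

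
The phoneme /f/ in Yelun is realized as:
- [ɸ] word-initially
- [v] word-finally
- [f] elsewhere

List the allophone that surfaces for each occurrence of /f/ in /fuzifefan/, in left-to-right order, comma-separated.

[ɸ], [f], [f]

Occurrence 1 (position 1): word-initially → [ɸ].
Occurrence 2 (position 5): no conditioning environment matches → elsewhere allophone [f].
Occurrence 3 (position 7): no conditioning environment matches → elsewhere allophone [f].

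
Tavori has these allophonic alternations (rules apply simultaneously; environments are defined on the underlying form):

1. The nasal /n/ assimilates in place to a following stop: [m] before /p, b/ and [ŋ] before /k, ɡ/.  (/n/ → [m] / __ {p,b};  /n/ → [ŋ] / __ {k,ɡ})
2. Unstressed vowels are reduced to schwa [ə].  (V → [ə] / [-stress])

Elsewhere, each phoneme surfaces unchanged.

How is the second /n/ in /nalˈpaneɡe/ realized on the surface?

/n/ (between /a/ and /e/) fails the environment for rule 1, so it stays [n].

[n]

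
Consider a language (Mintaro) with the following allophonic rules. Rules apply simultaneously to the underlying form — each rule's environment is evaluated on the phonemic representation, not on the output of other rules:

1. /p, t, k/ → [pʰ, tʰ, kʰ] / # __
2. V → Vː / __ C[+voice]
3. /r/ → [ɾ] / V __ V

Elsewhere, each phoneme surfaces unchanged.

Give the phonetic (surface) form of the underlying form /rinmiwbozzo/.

/r/ (word-initial): rule 3 targets it, but not between two vowels → unchanged [r].
/i/ (between /r/ and /n/) occurs before a voiced consonant → [iː] by rule 2.
/i/ (between /m/ and /w/) occurs before a voiced consonant → [iː] by rule 2.
/o/ meets the environment for rule 2 (before a voiced consonant) → [oː].
/o/ — word-final; rule 2 does not apply here → [o].

[riːnmiːwboːzzo]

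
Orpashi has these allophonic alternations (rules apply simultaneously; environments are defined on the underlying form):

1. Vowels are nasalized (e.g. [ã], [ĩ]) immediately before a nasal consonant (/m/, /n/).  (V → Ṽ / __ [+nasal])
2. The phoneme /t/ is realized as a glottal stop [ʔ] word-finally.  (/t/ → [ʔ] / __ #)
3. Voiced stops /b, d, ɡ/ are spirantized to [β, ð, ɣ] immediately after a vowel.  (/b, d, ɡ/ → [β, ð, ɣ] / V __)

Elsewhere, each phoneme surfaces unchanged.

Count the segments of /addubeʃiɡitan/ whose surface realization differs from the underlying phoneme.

Segments that undergo a rule: /d/ → [ð] (rule 3); /b/ → [β] (rule 3); /ɡ/ → [ɣ] (rule 3); /a/ → [ã] (rule 1).
All other segments surface unchanged.

4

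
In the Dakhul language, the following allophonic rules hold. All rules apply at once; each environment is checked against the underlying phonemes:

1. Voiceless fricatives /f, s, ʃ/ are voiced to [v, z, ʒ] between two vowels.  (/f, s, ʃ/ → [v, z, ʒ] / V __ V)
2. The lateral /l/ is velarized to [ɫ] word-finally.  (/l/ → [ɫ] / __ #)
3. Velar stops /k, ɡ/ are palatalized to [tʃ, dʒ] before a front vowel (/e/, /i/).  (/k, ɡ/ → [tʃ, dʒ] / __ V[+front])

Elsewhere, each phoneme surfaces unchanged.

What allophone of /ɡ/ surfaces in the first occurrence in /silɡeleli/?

/ɡ/ (between /l/ and /e/) occurs before a front vowel → [dʒ] by rule 3.

[dʒ]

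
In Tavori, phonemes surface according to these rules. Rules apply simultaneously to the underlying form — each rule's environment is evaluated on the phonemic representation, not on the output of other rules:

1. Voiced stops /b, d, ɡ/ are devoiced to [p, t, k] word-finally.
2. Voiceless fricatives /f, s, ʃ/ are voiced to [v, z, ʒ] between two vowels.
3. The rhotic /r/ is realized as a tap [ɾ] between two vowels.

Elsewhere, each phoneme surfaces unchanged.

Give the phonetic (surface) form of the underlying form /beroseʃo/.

/b/ (word-initial) fails the environment for rule 1, so it stays [b].
/r/ (between /e/ and /o/): between two vowels, so rule 3 applies → [ɾ].
/s/ — between /o/ and /e/, between two vowels — surfaces as [z] (rule 2).
/ʃ/ meets the environment for rule 2 (between two vowels) → [ʒ].

[beɾozeʒo]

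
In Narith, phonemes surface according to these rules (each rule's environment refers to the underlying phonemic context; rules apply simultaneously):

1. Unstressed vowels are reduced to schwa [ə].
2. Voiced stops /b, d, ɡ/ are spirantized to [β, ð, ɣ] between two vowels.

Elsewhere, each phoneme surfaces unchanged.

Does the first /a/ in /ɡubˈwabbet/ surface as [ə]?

/a/ (between /w/ and /b/): rule 1 targets it, but not in an unstressed syllable → unchanged [a].
The actual realization is [a], not [ə].

No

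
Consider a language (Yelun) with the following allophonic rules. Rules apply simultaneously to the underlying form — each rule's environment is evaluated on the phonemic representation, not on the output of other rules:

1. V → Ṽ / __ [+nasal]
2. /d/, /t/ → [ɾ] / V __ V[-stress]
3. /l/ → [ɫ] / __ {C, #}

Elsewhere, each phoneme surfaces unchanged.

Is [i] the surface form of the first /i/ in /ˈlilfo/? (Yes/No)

/i/ (between /l/ and /l/) fails the environment for rule 1, so it stays [i].
The actual realization is [i], which matches [i].

Yes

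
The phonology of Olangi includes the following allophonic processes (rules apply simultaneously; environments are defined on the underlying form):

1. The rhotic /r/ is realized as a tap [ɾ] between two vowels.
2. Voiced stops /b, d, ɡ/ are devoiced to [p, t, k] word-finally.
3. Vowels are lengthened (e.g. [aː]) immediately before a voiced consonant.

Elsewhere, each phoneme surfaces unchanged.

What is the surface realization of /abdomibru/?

[aːbdoːmiːbru]

/a/ — word-initial, before a voiced consonant — surfaces as [aː] (rule 3).
/b/ (between /a/ and /d/): rule 2 targets it, but not word-finally → unchanged [b].
/d/ — between /b/ and /o/; rule 2 does not apply here → [d].
/o/ (between /d/ and /m/): before a voiced consonant, so rule 3 applies → [oː].
/i/ (between /m/ and /b/) occurs before a voiced consonant → [iː] by rule 3.
/b/ — between /i/ and /r/; rule 2 does not apply here → [b].
/r/ (between /b/ and /u/): rule 1 targets it, but not between two vowels → unchanged [r].
/u/ (word-final): rule 3 targets it, but not before a voiced consonant → unchanged [u].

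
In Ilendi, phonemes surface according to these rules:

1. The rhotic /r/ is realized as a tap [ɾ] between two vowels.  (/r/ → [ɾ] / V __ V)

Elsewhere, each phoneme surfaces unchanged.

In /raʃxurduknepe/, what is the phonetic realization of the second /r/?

[r]

/r/ — between /u/ and /d/; rule 1 does not apply here → [r].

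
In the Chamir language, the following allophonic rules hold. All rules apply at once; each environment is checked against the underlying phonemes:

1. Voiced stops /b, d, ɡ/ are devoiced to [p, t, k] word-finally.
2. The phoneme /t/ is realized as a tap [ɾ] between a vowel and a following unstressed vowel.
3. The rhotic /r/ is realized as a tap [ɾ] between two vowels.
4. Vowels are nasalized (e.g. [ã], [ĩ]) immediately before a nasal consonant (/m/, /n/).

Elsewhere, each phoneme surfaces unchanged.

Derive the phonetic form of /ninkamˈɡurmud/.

[nĩnkãmˈɡurmut]

/n/ (word-initial) is unaffected → [n].
/i/ (between /n/ and /n/) occurs before a nasal consonant → [ĩ] by rule 4.
/n/ — not in any rule's target class → [n].
/k/ (between /n/ and /a/): no rule targets it → [k].
/a/ (between /k/ and /m/) occurs before a nasal consonant → [ã] by rule 4.
/m/ — not in any rule's target class → [m].
/ɡ/ (between /m/ and /u/): rule 1 targets it, but not word-finally → unchanged [ɡ].
/u/ — between /ɡ/ and /r/; rule 4 does not apply here → [u].
/r/ (between /u/ and /m/) fails the environment for rule 3, so it stays [r].
/m/ (between /r/ and /u/) is unaffected → [m].
/u/ (between /m/ and /d/) fails the environment for rule 4, so it stays [u].
Rule 1 applies to /d/ (word-final: word-finally) → [t].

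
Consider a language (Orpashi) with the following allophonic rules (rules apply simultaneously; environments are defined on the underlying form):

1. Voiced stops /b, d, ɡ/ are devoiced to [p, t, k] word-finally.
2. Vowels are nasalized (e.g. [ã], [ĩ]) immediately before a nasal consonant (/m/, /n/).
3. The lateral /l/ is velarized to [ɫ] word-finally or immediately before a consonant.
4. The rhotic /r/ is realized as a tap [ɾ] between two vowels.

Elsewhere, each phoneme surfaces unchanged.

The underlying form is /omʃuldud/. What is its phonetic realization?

/o/ (word-initial): before a nasal consonant, so rule 2 applies → [õ].
/m/ (between /o/ and /ʃ/) is unaffected → [m].
/ʃ/ (between /m/ and /u/): no rule targets it → [ʃ].
/u/ (between /ʃ/ and /l/) fails the environment for rule 2, so it stays [u].
/l/ — between /u/ and /d/, word-finally or immediately before a consonant — surfaces as [ɫ] (rule 3).
/d/ (between /l/ and /u/) is in the target of rule 1 but the environment (word-finally) is not met → [d].
/u/ (between /d/ and /d/): rule 2 targets it, but not before a nasal consonant → unchanged [u].
Rule 1 applies to /d/ (word-final: word-finally) → [t].

[õmʃuɫdut]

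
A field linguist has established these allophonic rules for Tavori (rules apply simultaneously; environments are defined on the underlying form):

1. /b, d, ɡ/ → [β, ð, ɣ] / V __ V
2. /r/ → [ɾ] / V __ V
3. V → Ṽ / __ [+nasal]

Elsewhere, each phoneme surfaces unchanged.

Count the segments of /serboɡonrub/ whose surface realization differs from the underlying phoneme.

2

Segments that undergo a rule: /ɡ/ → [ɣ] (rule 1); /o/ → [õ] (rule 3).
All other segments surface unchanged.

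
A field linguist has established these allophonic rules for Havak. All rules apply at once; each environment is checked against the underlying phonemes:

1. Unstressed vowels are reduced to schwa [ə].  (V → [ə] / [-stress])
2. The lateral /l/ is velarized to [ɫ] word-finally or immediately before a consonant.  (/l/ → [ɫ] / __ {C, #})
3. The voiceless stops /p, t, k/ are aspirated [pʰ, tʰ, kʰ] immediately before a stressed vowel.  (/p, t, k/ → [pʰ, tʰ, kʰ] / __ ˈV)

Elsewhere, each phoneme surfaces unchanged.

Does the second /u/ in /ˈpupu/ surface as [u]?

No

Rule 1 applies to /u/ (word-final: in an unstressed syllable) → [ə].
The actual realization is [ə], not [u].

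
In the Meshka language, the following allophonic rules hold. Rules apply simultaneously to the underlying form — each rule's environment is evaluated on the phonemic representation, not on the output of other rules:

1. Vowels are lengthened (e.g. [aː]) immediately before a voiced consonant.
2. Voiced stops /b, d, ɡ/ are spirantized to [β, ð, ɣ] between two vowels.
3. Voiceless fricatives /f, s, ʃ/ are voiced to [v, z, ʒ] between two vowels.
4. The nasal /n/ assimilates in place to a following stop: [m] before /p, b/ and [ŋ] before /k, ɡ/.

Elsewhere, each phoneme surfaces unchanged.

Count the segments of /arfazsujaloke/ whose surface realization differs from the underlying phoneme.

4

Segments that undergo a rule: /a/ → [aː] (rule 1); /a/ → [aː] (rule 1); /u/ → [uː] (rule 1); /a/ → [aː] (rule 1).
All other segments surface unchanged.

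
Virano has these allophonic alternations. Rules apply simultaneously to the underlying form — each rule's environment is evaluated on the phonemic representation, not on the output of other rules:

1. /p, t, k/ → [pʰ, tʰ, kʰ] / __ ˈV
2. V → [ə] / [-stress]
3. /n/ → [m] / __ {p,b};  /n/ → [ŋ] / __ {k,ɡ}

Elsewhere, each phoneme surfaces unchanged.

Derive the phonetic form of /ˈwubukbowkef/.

/w/ (word-initial) is unaffected → [w].
/u/ (between /w/ and /b/) fails the environment for rule 2, so it stays [u].
/b/ (between /u/ and /u/): no rule targets it → [b].
/u/ (between /b/ and /k/): in an unstressed syllable, so rule 2 applies → [ə].
/k/ — between /u/ and /b/; rule 1 does not apply here → [k].
/b/ (between /k/ and /o/) is unaffected → [b].
/o/ meets the environment for rule 2 (in an unstressed syllable) → [ə].
/w/ stays [w].
/k/ — between /w/ and /e/; rule 1 does not apply here → [k].
/e/ meets the environment for rule 2 (in an unstressed syllable) → [ə].
/f/ — not in any rule's target class → [f].

[ˈwubəkbəwkəf]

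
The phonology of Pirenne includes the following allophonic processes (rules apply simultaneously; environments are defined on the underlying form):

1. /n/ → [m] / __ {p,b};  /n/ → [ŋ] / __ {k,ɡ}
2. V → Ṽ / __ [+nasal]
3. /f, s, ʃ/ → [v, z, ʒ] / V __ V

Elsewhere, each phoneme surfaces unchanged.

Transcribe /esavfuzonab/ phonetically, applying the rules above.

[ezavfuzõnab]

/e/ (word-initial) fails the environment for rule 2, so it stays [e].
/s/ meets the environment for rule 3 (between two vowels) → [z].
/a/ (between /s/ and /v/): rule 2 targets it, but not before a nasal consonant → unchanged [a].
/v/ stays [v].
/f/ (between /v/ and /u/) fails the environment for rule 3, so it stays [f].
/u/ (between /f/ and /z/) is in the target of rule 2 but the environment (before a nasal consonant) is not met → [u].
/z/ — not in any rule's target class → [z].
/o/ meets the environment for rule 2 (before a nasal consonant) → [õ].
/n/ (between /o/ and /a/): rule 1 targets it, but not before a labial or velar stop → unchanged [n].
/a/ (between /n/ and /b/) fails the environment for rule 2, so it stays [a].
/b/ (word-final): no rule targets it → [b].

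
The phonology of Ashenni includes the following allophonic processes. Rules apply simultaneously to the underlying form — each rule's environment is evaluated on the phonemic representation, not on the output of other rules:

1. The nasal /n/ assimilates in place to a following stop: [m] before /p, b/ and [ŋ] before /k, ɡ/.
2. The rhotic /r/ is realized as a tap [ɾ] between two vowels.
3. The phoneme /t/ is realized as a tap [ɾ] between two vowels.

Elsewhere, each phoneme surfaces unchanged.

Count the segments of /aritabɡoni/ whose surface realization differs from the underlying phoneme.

Segments that undergo a rule: /r/ → [ɾ] (rule 2); /t/ → [ɾ] (rule 3).
All other segments surface unchanged.

2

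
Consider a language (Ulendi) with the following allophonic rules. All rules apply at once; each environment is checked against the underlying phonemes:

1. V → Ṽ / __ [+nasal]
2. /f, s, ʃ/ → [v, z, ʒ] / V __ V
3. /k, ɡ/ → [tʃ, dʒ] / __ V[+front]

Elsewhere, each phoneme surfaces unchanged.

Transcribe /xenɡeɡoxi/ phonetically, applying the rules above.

[xẽndʒeɡoxi]

/x/ (word-initial) is unaffected → [x].
/e/ — between /x/ and /n/, before a nasal consonant — surfaces as [ẽ] (rule 1).
/n/ stays [n].
/ɡ/ meets the environment for rule 3 (before a front vowel) → [dʒ].
/e/ (between /ɡ/ and /ɡ/) is in the target of rule 1 but the environment (before a nasal consonant) is not met → [e].
/ɡ/ (between /e/ and /o/) fails the environment for rule 3, so it stays [ɡ].
/o/ (between /ɡ/ and /x/): rule 1 targets it, but not before a nasal consonant → unchanged [o].
/x/ — not in any rule's target class → [x].
/i/ (word-final) is in the target of rule 1 but the environment (before a nasal consonant) is not met → [i].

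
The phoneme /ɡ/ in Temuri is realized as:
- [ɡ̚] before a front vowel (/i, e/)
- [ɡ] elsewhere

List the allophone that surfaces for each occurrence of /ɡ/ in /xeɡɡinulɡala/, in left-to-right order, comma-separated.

Occurrence 1 (position 3): no conditioning environment matches → elsewhere allophone [ɡ].
Occurrence 2 (position 4): before a front vowel (/i, e/) → [ɡ̚].
Occurrence 3 (position 9): no conditioning environment matches → elsewhere allophone [ɡ].

[ɡ], [ɡ̚], [ɡ]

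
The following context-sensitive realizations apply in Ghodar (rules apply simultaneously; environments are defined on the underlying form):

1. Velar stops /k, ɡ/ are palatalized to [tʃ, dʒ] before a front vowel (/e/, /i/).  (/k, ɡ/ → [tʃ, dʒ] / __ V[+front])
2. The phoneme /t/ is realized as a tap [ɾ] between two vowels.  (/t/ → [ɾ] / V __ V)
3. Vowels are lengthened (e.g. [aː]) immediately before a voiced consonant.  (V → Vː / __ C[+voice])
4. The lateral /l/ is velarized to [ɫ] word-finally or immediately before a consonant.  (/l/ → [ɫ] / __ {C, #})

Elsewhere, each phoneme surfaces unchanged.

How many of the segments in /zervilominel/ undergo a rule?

Segments that undergo a rule: /e/ → [eː] (rule 3); /i/ → [iː] (rule 3); /o/ → [oː] (rule 3); /i/ → [iː] (rule 3); /e/ → [eː] (rule 3); /l/ → [ɫ] (rule 4).
All other segments surface unchanged.

6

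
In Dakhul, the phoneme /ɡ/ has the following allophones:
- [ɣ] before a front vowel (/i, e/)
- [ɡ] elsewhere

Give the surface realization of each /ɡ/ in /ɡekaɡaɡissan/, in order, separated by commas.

[ɣ], [ɡ], [ɣ]

Occurrence 1 (position 1): before a front vowel (/i, e/) → [ɣ].
Occurrence 2 (position 5): no conditioning environment matches → elsewhere allophone [ɡ].
Occurrence 3 (position 7): before a front vowel (/i, e/) → [ɣ].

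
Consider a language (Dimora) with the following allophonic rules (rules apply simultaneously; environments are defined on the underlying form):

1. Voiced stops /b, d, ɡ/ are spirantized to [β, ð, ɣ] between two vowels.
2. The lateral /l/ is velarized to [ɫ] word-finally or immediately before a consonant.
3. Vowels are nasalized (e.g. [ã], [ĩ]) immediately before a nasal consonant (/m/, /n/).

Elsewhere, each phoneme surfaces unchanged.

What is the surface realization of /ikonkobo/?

[ikõnkoβo]

/i/ — word-initial; rule 3 does not apply here → [i].
/k/ stays [k].
Rule 3 applies to /o/ (between /k/ and /n/: before a nasal consonant) → [õ].
/n/ (between /o/ and /k/) is unaffected → [n].
/k/ (between /n/ and /o/) is unaffected → [k].
/o/ (between /k/ and /b/) is in the target of rule 3 but the environment (before a nasal consonant) is not met → [o].
Rule 1 applies to /b/ (between /o/ and /o/: between two vowels) → [β].
/o/ — word-final; rule 3 does not apply here → [o].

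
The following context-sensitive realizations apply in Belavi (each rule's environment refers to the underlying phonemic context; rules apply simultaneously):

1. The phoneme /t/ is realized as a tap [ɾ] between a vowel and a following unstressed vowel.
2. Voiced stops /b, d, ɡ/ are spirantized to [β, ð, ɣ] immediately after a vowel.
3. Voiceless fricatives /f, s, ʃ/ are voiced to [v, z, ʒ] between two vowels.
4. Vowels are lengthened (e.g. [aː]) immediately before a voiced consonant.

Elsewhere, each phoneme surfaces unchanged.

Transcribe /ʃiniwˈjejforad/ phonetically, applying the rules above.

/ʃ/ (word-initial) is in the target of rule 3 but the environment (between two vowels) is not met → [ʃ].
/i/ (between /ʃ/ and /n/) occurs before a voiced consonant → [iː] by rule 4.
/n/ (between /i/ and /i/) is unaffected → [n].
Rule 4 applies to /i/ (between /n/ and /w/: before a voiced consonant) → [iː].
/w/ (between /i/ and /j/) is unaffected → [w].
/j/ — not in any rule's target class → [j].
/e/ meets the environment for rule 4 (before a voiced consonant) → [eː].
/j/ (between /e/ and /f/) is unaffected → [j].
/f/ (between /j/ and /o/) fails the environment for rule 3, so it stays [f].
Rule 4 applies to /o/ (between /f/ and /r/: before a voiced consonant) → [oː].
/r/ stays [r].
/a/ meets the environment for rule 4 (before a voiced consonant) → [aː].
/d/ (word-final): immediately after a vowel, so rule 2 applies → [ð].

[ʃiːniːwˈjeːjfoːraːð]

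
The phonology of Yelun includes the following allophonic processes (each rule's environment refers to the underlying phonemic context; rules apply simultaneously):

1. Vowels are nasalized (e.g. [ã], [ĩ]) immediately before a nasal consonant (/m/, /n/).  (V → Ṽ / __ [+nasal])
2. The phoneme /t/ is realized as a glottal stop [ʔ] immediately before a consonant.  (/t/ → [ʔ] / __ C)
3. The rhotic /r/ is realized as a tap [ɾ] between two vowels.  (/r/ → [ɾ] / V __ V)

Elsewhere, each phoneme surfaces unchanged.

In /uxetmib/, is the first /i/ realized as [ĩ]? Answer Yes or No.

No

/i/ (between /m/ and /b/) is in the target of rule 1 but the environment (before a nasal consonant) is not met → [i].
The actual realization is [i], not [ĩ].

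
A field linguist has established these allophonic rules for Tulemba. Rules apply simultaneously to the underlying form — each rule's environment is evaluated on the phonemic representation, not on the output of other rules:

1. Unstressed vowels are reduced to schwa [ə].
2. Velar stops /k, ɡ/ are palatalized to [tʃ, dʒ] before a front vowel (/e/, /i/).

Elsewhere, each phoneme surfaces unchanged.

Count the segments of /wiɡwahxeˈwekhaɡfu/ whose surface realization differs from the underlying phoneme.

Segments that undergo a rule: /i/ → [ə] (rule 1); /a/ → [ə] (rule 1); /e/ → [ə] (rule 1); /a/ → [ə] (rule 1); /u/ → [ə] (rule 1).
All other segments surface unchanged.

5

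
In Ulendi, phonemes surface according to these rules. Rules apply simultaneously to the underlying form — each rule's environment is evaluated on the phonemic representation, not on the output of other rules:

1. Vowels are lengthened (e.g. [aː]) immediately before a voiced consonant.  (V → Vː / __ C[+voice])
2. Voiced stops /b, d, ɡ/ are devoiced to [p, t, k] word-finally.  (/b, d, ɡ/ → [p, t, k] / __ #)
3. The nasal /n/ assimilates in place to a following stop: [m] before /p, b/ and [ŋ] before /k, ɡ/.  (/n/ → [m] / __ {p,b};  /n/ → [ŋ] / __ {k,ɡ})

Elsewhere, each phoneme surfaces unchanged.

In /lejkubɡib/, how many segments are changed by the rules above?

4

Segments that undergo a rule: /e/ → [eː] (rule 1); /u/ → [uː] (rule 1); /i/ → [iː] (rule 1); /b/ → [p] (rule 2).
All other segments surface unchanged.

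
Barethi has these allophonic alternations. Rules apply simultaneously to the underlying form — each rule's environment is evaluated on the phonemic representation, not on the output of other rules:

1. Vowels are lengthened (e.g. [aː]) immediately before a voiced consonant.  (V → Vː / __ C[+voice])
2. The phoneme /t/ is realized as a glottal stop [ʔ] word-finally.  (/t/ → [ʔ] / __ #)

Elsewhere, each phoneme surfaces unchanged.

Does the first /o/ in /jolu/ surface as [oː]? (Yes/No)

/o/ — between /j/ and /l/, before a voiced consonant — surfaces as [oː] (rule 1).
The actual realization is [oː], which matches [oː].

Yes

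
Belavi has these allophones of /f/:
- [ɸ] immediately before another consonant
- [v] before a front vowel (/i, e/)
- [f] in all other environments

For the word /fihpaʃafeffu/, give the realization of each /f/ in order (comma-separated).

[v], [v], [ɸ], [f]

Occurrence 1 (position 1): before a front vowel (/i, e/) → [v].
Occurrence 2 (position 8): before a front vowel (/i, e/) → [v].
Occurrence 3 (position 10): immediately before another consonant → [ɸ].
Occurrence 4 (position 11): no conditioning environment matches → elsewhere allophone [f].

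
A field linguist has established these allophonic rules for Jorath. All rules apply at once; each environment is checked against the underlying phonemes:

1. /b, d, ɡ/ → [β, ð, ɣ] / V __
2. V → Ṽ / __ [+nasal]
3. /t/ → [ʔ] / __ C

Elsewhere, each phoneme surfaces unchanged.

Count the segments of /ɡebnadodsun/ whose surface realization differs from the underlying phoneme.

Segments that undergo a rule: /b/ → [β] (rule 1); /d/ → [ð] (rule 1); /d/ → [ð] (rule 1); /u/ → [ũ] (rule 2).
All other segments surface unchanged.

4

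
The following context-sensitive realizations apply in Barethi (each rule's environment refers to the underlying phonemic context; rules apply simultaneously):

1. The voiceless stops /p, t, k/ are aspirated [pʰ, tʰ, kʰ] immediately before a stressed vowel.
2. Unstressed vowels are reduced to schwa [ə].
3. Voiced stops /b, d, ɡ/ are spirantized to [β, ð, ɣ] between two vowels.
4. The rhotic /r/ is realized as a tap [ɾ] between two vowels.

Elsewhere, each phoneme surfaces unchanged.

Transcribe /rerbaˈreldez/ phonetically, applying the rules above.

[rərbəˈɾeldəz]

/r/ (word-initial) fails the environment for rule 4, so it stays [r].
Rule 2 applies to /e/ (between /r/ and /r/: in an unstressed syllable) → [ə].
/r/ (between /e/ and /b/) is in the target of rule 4 but the environment (between two vowels) is not met → [r].
/b/ — between /r/ and /a/; rule 3 does not apply here → [b].
/a/ — between /b/ and /r/, in an unstressed syllable — surfaces as [ə] (rule 2).
/r/ (between /a/ and /e/): between two vowels, so rule 4 applies → [ɾ].
/e/ — between /r/ and /l/; rule 2 does not apply here → [e].
/l/ (between /e/ and /d/) is unaffected → [l].
/d/ — between /l/ and /e/; rule 3 does not apply here → [d].
Rule 2 applies to /e/ (between /d/ and /z/: in an unstressed syllable) → [ə].
/z/ — not in any rule's target class → [z].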